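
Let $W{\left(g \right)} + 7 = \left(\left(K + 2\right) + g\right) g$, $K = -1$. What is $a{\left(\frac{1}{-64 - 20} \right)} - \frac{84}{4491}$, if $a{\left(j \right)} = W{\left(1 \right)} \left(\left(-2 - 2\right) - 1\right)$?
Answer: $\frac{37397}{1497} \approx 24.981$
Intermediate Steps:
$W{\left(g \right)} = -7 + g \left(1 + g\right)$ ($W{\left(g \right)} = -7 + \left(\left(-1 + 2\right) + g\right) g = -7 + \left(1 + g\right) g = -7 + g \left(1 + g\right)$)
$a{\left(j \right)} = 25$ ($a{\left(j \right)} = \left(-7 + 1 + 1^{2}\right) \left(\left(-2 - 2\right) - 1\right) = \left(-7 + 1 + 1\right) \left(-4 - 1\right) = \left(-5\right) \left(-5\right) = 25$)
$a{\left(\frac{1}{-64 - 20} \right)} - \frac{84}{4491} = 25 - \frac{84}{4491} = 25 - \frac{28}{1497} = \frac{37397}{1497}$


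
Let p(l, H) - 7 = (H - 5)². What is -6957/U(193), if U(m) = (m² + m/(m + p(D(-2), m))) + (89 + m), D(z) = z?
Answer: -247279608/1334002057 ≈ -0.18537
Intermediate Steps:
p(l, H) = 7 + (-5 + H)² (p(l, H) = 7 + (H - 5)² = 7 + (-5 + H)²)
U(m) = 89 + m + m² + m/(7 + m + (-5 + m)²) (U(m) = (m² + m/(m + (7 + (-5 + m)²))) + (89 + m) = (m² + m/(7 + m + (-5 + m)²)) + (89 + m) = 89 + m + m² + m/(7 + m + (-5 + m)²))
-6957/U(193) = -6957*(32 + 193² - 9*193)/(2848 + 193⁴ - 768*193 - 8*193³ + 112*193²) = -6957*(32 + 37249 - 1737)/(2848 + 1387488001 - 148224 - 8*7189057 + 112*37249) = -6957*35544/(2848 + 1387488001 - 148224 - 57512456 + 4171888) = -6957/((1/35544)*1334002057) = -6957/1334002057/35544 = -6957*35544/1334002057 = -247279608/1334002057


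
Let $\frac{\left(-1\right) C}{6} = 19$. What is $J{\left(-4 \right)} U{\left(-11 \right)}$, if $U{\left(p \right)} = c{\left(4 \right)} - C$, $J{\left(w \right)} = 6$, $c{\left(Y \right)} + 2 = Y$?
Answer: $696$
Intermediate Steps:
$C = -114$ ($C = \left(-6\right) 19 = -114$)
$c{\left(Y \right)} = -2 + Y$
$U{\left(p \right)} = 116$ ($U{\left(p \right)} = \left(-2 + 4\right) - -114 = 2 + 114 = 116$)
$J{\left(-4 \right)} U{\left(-11 \right)} = 6 \cdot 116 = 696$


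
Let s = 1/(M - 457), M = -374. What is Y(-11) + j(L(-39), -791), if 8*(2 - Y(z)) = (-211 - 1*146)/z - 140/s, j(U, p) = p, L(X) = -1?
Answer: -1349529/88 ≈ -15336.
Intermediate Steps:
s = -1/831 (s = 1/(-374 - 457) = 1/(-831) = -1/831 ≈ -0.0012034)
Y(z) = -29081/2 + 357/(8*z) (Y(z) = 2 - ((-211 - 1*146)/z - 140/(-1/831))/8 = 2 - ((-211 - 146)/z - 140*(-831))/8 = 2 - (-357/z + 116340)/8 = 2 - (116340 - 357/z)/8 = 2 + (-29085/2 + 357/(8*z)) = -29081/2 + 357/(8*z))
Y(-11) + j(L(-39), -791) = (⅛)*(357 - 116324*(-11))/(-11) - 791 = (⅛)*(-1/11)*(357 + 1279564) - 791 = (⅛)*(-1/11)*1279921 - 791 = -1279921/88 - 791 = -1349529/88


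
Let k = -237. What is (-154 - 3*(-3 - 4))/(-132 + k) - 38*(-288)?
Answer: 4038469/369 ≈ 10944.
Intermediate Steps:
(-154 - 3*(-3 - 4))/(-132 + k) - 38*(-288) = (-154 - 3*(-3 - 4))/(-132 - 237) - 38*(-288) = (-154 - 3*(-7))/(-369) + 10944 = (-154 + 21)*(-1/369) + 10944 = -133*(-1/369) + 10944 = 133/369 + 10944 = 4038469/369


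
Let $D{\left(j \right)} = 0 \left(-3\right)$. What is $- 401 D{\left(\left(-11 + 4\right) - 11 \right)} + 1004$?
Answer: $1004$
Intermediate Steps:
$D{\left(j \right)} = 0$
$- 401 D{\left(\left(-11 + 4\right) - 11 \right)} + 1004 = \left(-401\right) 0 + 1004 = 0 + 1004 = 1004$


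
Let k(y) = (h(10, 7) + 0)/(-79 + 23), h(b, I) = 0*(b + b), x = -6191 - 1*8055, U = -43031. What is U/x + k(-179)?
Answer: 43031/14246 ≈ 3.0206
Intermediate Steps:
x = -14246 (x = -6191 - 8055 = -14246)
h(b, I) = 0 (h(b, I) = 0*(2*b) = 0)
k(y) = 0 (k(y) = (0 + 0)/(-79 + 23) = 0/(-56) = 0*(-1/56) = 0)
U/x + k(-179) = -43031/(-14246) + 0 = -43031*(-1/14246) + 0 = 43031/14246 + 0 = 43031/14246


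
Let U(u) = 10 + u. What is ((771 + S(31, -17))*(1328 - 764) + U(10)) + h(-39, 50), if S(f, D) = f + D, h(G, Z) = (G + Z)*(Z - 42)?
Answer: 442848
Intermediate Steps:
h(G, Z) = (-42 + Z)*(G + Z) (h(G, Z) = (G + Z)*(-42 + Z) = (-42 + Z)*(G + Z))
S(f, D) = D + f
((771 + S(31, -17))*(1328 - 764) + U(10)) + h(-39, 50) = ((771 + (-17 + 31))*(1328 - 764) + (10 + 10)) + (50² - 42*(-39) - 42*50 - 39*50) = ((771 + 14)*564 + 20) + (2500 + 1638 - 2100 - 1950) = (785*564 + 20) + 88 = (442740 + 20) + 88 = 442760 + 88 = 442848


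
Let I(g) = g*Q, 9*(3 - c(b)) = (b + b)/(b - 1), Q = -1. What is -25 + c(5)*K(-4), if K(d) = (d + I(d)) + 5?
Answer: -205/18 ≈ -11.389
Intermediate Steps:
c(b) = 3 - 2*b/(9*(-1 + b)) (c(b) = 3 - (b + b)/(9*(b - 1)) = 3 - 2*b/(9*(-1 + b)))
I(g) = -g (I(g) = g*(-1) = -g)
K(d) = 5 (K(d) = (d - d) + 5 = 0 + 5 = 5)
-25 + c(5)*K(-4) = -25 + ((-27 + 25*5)/(9*(-1 + 5)))*5 = -25 + ((⅑)*(-27 + 125)/4)*5 = -25 + ((⅑)*(¼)*98)*5 = -25 + (49/18)*5 = -25 + 245/18 = -205/18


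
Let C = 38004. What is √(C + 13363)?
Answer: √51367 ≈ 226.64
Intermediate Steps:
√(C + 13363) = √(38004 + 13363) = √51367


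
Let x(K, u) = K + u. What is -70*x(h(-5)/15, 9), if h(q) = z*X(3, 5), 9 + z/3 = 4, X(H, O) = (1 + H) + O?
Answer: 0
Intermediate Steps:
X(H, O) = 1 + H + O
z = -15 (z = -27 + 3*4 = -27 + 12 = -15)
h(q) = -135 (h(q) = -15*(1 + 3 + 5) = -15*9 = -135)
-70*x(h(-5)/15, 9) = -70*(-135/15 + 9) = -70*(-135*1/15 + 9) = -70*(-9 + 9) = -70*0 = 0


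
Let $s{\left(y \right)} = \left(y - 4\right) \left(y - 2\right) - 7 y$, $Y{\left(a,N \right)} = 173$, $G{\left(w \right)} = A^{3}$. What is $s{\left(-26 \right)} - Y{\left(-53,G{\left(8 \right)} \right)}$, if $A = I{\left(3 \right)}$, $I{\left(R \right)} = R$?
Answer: $849$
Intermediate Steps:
$A = 3$
$G{\left(w \right)} = 27$ ($G{\left(w \right)} = 3^{3} = 27$)
$s{\left(y \right)} = - 7 y + \left(-4 + y\right) \left(-2 + y\right)$ ($s{\left(y \right)} = \left(-4 + y\right) \left(-2 + y\right) - 7 y = - 7 y + \left(-4 + y\right) \left(-2 + y\right)$)
$s{\left(-26 \right)} - Y{\left(-53,G{\left(8 \right)} \right)} = \left(8 + \left(-26\right)^{2} - -338\right) - 173 = \left(8 + 676 + 338\right) - 173 = 1022 - 173 = 849$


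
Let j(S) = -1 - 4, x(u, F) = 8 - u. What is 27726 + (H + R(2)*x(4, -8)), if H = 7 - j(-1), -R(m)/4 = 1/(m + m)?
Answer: 27734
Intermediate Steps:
R(m) = -2/m (R(m) = -4/(m + m) = -4*1/(2*m) = -2/m)
j(S) = -5
H = 12 (H = 7 - 1*(-5) = 7 + 5 = 12)
27726 + (H + R(2)*x(4, -8)) = 27726 + (12 + (-2/2)*(8 - 1*4)) = 27726 + (12 + (-2*1/2)*(8 - 4)) = 27726 + (12 - 1*4) = 27726 + (12 - 4) = 27726 + 8 = 27734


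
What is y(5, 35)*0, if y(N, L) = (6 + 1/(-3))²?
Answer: 0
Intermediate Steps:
y(N, L) = 289/9 (y(N, L) = (6 - ⅓)² = (17/3)² = 289/9)
y(5, 35)*0 = (289/9)*0 = 0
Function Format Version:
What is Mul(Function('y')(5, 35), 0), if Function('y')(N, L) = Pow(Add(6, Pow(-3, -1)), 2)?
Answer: 0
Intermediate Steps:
Function('y')(N, L) = Rational(289, 9) (Function('y')(N, L) = Pow(Add(6, Rational(-1, 3)), 2) = Pow(Rational(17, 3), 2) = Rational(289, 9))
Mul(Function('y')(5, 35), 0) = Mul(Rational(289, 9), 0) = 0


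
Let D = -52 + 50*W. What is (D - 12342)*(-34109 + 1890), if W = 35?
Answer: 342939036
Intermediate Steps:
D = 1698 (D = -52 + 50*35 = -52 + 1750 = 1698)
(D - 12342)*(-34109 + 1890) = (1698 - 12342)*(-34109 + 1890) = -10644*(-32219) = 342939036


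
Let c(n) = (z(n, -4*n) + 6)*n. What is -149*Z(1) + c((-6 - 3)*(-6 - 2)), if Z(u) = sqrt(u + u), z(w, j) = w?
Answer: 5616 - 149*sqrt(2) ≈ 5405.3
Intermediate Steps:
c(n) = n*(6 + n) (c(n) = (n + 6)*n = (6 + n)*n = n*(6 + n))
Z(u) = sqrt(2)*sqrt(u) (Z(u) = sqrt(2*u) = sqrt(2)*sqrt(u))
-149*Z(1) + c((-6 - 3)*(-6 - 2)) = -149*sqrt(2)*sqrt(1) + ((-6 - 3)*(-6 - 2))*(6 + (-6 - 3)*(-6 - 2)) = -149*sqrt(2) + (-9*(-8))*(6 - 9*(-8)) = -149*sqrt(2) + 72*(6 + 72) = -149*sqrt(2) + 72*78 = -149*sqrt(2) + 5616 = 5616 - 149*sqrt(2)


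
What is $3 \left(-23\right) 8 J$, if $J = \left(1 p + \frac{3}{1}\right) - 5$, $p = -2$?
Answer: $2208$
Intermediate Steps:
$J = -4$ ($J = \left(1 \left(-2\right) + \frac{3}{1}\right) - 5 = \left(-2 + 3 \cdot 1\right) - 5 = \left(-2 + 3\right) - 5 = 1 - 5 = -4$)
$3 \left(-23\right) 8 J = 3 \left(-23\right) 8 \left(-4\right) = \left(-69\right) 8 \left(-4\right) = \left(-552\right) \left(-4\right) = 2208$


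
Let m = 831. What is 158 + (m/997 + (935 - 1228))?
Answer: -133764/997 ≈ -134.17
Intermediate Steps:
158 + (m/997 + (935 - 1228)) = 158 + (831/997 + (935 - 1228)) = 158 + (831*(1/997) - 293) = 158 + (831/997 - 293) = 158 - 291290/997 = -133764/997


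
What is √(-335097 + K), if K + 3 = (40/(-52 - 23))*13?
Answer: 2*I*√18849765/15 ≈ 578.88*I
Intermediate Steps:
K = -149/15 (K = -3 + (40/(-52 - 23))*13 = -3 + (40/(-75))*13 = -3 - 1/75*40*13 = -3 - 8/15*13 = -3 - 104/15 = -149/15 ≈ -9.9333)
√(-335097 + K) = √(-335097 - 149/15) = √(-5026604/15) = 2*I*√18849765/15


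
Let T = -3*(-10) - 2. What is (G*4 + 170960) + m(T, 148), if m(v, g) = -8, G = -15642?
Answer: 108384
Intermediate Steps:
T = 28 (T = 30 - 2 = 28)
(G*4 + 170960) + m(T, 148) = (-15642*4 + 170960) - 8 = (-62568 + 170960) - 8 = 108392 - 8 = 108384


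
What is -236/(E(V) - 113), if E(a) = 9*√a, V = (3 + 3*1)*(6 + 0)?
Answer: 4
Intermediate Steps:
V = 36 (V = (3 + 3)*6 = 6*6 = 36)
-236/(E(V) - 113) = -236/(9*√36 - 113) = -236/(9*6 - 113) = -236/(54 - 113) = -236/(-59) = -1/59*(-236) = 4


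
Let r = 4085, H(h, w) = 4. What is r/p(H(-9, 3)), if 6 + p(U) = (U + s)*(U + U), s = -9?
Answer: -4085/46 ≈ -88.804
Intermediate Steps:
p(U) = -6 + 2*U*(-9 + U) (p(U) = -6 + (U - 9)*(U + U) = -6 + (-9 + U)*(2*U) = -6 + 2*U*(-9 + U))
r/p(H(-9, 3)) = 4085/(-6 - 18*4 + 2*4**2) = 4085/(-6 - 72 + 2*16) = 4085/(-6 - 72 + 32) = 4085/(-46) = 4085*(-1/46) = -4085/46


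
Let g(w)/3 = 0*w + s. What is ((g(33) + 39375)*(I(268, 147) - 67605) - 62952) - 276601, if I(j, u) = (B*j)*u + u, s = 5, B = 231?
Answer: 355810239467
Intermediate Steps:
I(j, u) = u + 231*j*u (I(j, u) = (231*j)*u + u = 231*j*u + u = u + 231*j*u)
g(w) = 15 (g(w) = 3*(0*w + 5) = 3*(0 + 5) = 3*5 = 15)
((g(33) + 39375)*(I(268, 147) - 67605) - 62952) - 276601 = ((15 + 39375)*(147*(1 + 231*268) - 67605) - 62952) - 276601 = (39390*(147*(1 + 61908) - 67605) - 62952) - 276601 = (39390*(147*61909 - 67605) - 62952) - 276601 = (39390*(9100623 - 67605) - 62952) - 276601 = (39390*9033018 - 62952) - 276601 = (355810579020 - 62952) - 276601 = 355810516068 - 276601 = 355810239467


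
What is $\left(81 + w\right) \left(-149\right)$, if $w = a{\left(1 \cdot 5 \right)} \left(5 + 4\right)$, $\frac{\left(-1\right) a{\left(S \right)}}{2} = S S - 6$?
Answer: $38889$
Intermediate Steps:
$a{\left(S \right)} = 12 - 2 S^{2}$ ($a{\left(S \right)} = - 2 \left(S S - 6\right) = - 2 \left(S^{2} - 6\right) = - 2 \left(-6 + S^{2}\right) = 12 - 2 S^{2}$)
$w = -342$ ($w = \left(12 - 2 \left(1 \cdot 5\right)^{2}\right) \left(5 + 4\right) = \left(12 - 2 \cdot 5^{2}\right) 9 = \left(12 - 50\right) 9 = \left(-38\right) 9 = -342$)
$\left(81 + w\right) \left(-149\right) = \left(81 - 342\right) \left(-149\right) = \left(-261\right) \left(-149\right) = 38889$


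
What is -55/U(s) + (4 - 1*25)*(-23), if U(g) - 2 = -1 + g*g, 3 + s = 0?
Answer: 955/2 ≈ 477.50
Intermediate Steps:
s = -3 (s = -3 + 0 = -3)
U(g) = 1 + g² (U(g) = 2 + (-1 + g*g) = 2 + (-1 + g²) = 1 + g²)
-55/U(s) + (4 - 1*25)*(-23) = -55/(1 + (-3)²) + (4 - 1*25)*(-23) = -55/(1 + 9) + (4 - 25)*(-23) = -55/10 - 21*(-23) = -55*⅒ + 483 = -11/2 + 483 = 955/2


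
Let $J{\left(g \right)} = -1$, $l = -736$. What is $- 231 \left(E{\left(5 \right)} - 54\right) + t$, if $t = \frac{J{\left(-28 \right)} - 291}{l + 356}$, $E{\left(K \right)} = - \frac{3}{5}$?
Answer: $\frac{239654}{19} \approx 12613.0$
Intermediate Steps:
$E{\left(K \right)} = - \frac{3}{5}$ ($E{\left(K \right)} = \left(-3\right) \frac{1}{5} = - \frac{3}{5}$)
$t = \frac{73}{95}$ ($t = \frac{-1 - 291}{-736 + 356} = \frac{-1 - 291}{-380} = \left(-1 - 291\right) \left(- \frac{1}{380}\right) = \left(-292\right) \left(- \frac{1}{380}\right) = \frac{73}{95} \approx 0.76842$)
$- 231 \left(E{\left(5 \right)} - 54\right) + t = - 231 \left(- \frac{3}{5} - 54\right) + \frac{73}{95} = \left(-231\right) \left(- \frac{273}{5}\right) + \frac{73}{95} = \frac{63063}{5} + \frac{73}{95} = \frac{239654}{19}$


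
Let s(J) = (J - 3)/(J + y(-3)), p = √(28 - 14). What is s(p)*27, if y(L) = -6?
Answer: 54/11 - 81*√14/22 ≈ -8.8670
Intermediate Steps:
p = √14 ≈ 3.7417
s(J) = (-3 + J)/(-6 + J) (s(J) = (J - 3)/(J - 6) = (-3 + J)/(-6 + J))
s(p)*27 = ((-3 + √14)/(-6 + √14))*27 = 27*(-3 + √14)/(-6 + √14)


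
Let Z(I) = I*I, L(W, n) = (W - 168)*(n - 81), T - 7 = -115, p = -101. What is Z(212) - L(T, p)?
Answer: -5288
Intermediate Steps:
T = -108 (T = 7 - 115 = -108)
L(W, n) = (-168 + W)*(-81 + n)
Z(I) = I²
Z(212) - L(T, p) = 212² - (13608 - 168*(-101) - 81*(-108) - 108*(-101)) = 44944 - (13608 + 16968 + 8748 + 10908) = 44944 - 1*50232 = 44944 - 50232 = -5288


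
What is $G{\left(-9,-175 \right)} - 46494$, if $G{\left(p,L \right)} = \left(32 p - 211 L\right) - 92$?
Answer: $-9949$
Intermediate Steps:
$G{\left(p,L \right)} = -92 - 211 L + 32 p$ ($G{\left(p,L \right)} = \left(- 211 L + 32 p\right) - 92 = -92 - 211 L + 32 p$)
$G{\left(-9,-175 \right)} - 46494 = \left(-92 - -36925 + 32 \left(-9\right)\right) - 46494 = \left(-92 + 36925 - 288\right) - 46494 = 36545 - 46494 = -9949$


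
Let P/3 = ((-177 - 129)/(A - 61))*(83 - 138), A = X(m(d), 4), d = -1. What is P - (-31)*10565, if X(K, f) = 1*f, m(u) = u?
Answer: 6205955/19 ≈ 3.2663e+5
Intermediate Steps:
X(K, f) = f
A = 4
P = -16830/19 (P = 3*(((-177 - 129)/(4 - 61))*(83 - 138)) = 3*(-306/(-57)*(-55)) = 3*(-306*(-1/57)*(-55)) = 3*((102/19)*(-55)) = 3*(-5610/19) = -16830/19 ≈ -885.79)
P - (-31)*10565 = -16830/19 - (-31)*10565 = -16830/19 - 1*(-327515) = -16830/19 + 327515 = 6205955/19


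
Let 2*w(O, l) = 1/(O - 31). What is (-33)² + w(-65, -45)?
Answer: 209087/192 ≈ 1089.0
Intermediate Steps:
w(O, l) = 1/(2*(-31 + O)) (w(O, l) = 1/(2*(O - 31)) = 1/(2*(-31 + O)))
(-33)² + w(-65, -45) = (-33)² + 1/(2*(-31 - 65)) = 1089 + (½)/(-96) = 1089 + (½)*(-1/96) = 1089 - 1/192 = 209087/192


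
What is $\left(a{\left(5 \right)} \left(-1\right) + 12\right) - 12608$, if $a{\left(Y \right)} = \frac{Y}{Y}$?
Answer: $-12597$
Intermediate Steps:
$a{\left(Y \right)} = 1$
$\left(a{\left(5 \right)} \left(-1\right) + 12\right) - 12608 = \left(1 \left(-1\right) + 12\right) - 12608 = \left(-1 + 12\right) - 12608 = 11 - 12608 = -12597$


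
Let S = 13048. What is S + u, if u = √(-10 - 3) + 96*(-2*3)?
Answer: 12472 + I*√13 ≈ 12472.0 + 3.6056*I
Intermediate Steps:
u = -576 + I*√13 (u = √(-13) + 96*(-6) = I*√13 - 576 = -576 + I*√13 ≈ -576.0 + 3.6056*I)
S + u = 13048 + (-576 + I*√13) = 12472 + I*√13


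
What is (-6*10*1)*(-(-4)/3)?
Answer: -80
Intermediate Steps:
(-6*10*1)*(-(-4)/3) = (-60*1)*(-(-4)/3) = -(-240)*(-1)/3 = -60*4/3 = -80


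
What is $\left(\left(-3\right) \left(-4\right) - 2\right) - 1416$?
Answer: $-1406$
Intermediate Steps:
$\left(\left(-3\right) \left(-4\right) - 2\right) - 1416 = \left(12 - 2\right) - 1416 = 10 - 1416 = -1406$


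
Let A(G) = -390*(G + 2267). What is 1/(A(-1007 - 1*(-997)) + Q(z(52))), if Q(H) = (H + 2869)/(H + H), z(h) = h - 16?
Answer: -72/63373655 ≈ -1.1361e-6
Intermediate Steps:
z(h) = -16 + h
Q(H) = (2869 + H)/(2*H) (Q(H) = (2869 + H)/((2*H)) = (2869 + H)*(1/(2*H)) = (2869 + H)/(2*H))
A(G) = -884130 - 390*G (A(G) = -390*(2267 + G) = -884130 - 390*G)
1/(A(-1007 - 1*(-997)) + Q(z(52))) = 1/((-884130 - 390*(-1007 - 1*(-997))) + (2869 + (-16 + 52))/(2*(-16 + 52))) = 1/((-884130 - 390*(-1007 + 997)) + (½)*(2869 + 36)/36) = 1/((-884130 - 390*(-10)) + (½)*(1/36)*2905) = 1/((-884130 + 3900) + 2905/72) = 1/(-880230 + 2905/72) = 1/(-63373655/72) = -72/63373655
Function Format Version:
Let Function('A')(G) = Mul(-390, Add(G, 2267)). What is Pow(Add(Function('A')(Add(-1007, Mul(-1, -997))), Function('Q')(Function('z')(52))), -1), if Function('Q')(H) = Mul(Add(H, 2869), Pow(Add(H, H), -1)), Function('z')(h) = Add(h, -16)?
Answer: Rational(-72, 63373655) ≈ -1.1361e-6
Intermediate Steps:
Function('z')(h) = Add(-16, h)
Function('Q')(H) = Mul(Rational(1, 2), Pow(H, -1), Add(2869, H)) (Function('Q')(H) = Mul(Add(2869, H), Pow(Mul(2, H), -1)) = Mul(Add(2869, H), Mul(Rational(1, 2), Pow(H, -1))) = Mul(Rational(1, 2), Pow(H, -1), Add(2869, H)))
Function('A')(G) = Add(-884130, Mul(-390, G)) (Function('A')(G) = Mul(-390, Add(2267, G)) = Add(-884130, Mul(-390, G)))
Pow(Add(Function('A')(Add(-1007, Mul(-1, -997))), Function('Q')(Function('z')(52))), -1) = Pow(Add(Add(-884130, Mul(-390, Add(-1007, Mul(-1, -997)))), Mul(Rational(1, 2), Pow(Add(-16, 52), -1), Add(2869, Add(-16, 52)))), -1) = Pow(Add(Add(-884130, Mul(-390, Add(-1007, 997))), Mul(Rational(1, 2), Pow(36, -1), Add(2869, 36))), -1) = Pow(Add(Add(-884130, Mul(-390, -10)), Mul(Rational(1, 2), Rational(1, 36), 2905)), -1) = Pow(Add(Add(-884130, 3900), Rational(2905, 72)), -1) = Pow(Add(-880230, Rational(2905, 72)), -1) = Pow(Rational(-63373655, 72), -1) = Rational(-72, 63373655)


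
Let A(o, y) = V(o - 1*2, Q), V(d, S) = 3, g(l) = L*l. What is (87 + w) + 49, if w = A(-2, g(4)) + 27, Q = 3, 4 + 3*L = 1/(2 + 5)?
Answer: 166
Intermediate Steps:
L = -9/7 (L = -4/3 + 1/(3*(2 + 5)) = -4/3 + (1/3)/7 = -4/3 + (1/3)*(1/7) = -4/3 + 1/21 = -9/7 ≈ -1.2857)
g(l) = -9*l/7
A(o, y) = 3
w = 30 (w = 3 + 27 = 30)
(87 + w) + 49 = (87 + 30) + 49 = 117 + 49 = 166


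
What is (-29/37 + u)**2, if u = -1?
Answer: 4356/1369 ≈ 3.1819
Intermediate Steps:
(-29/37 + u)**2 = (-29/37 - 1)**2 = (-66/37)**2 = 4356/1369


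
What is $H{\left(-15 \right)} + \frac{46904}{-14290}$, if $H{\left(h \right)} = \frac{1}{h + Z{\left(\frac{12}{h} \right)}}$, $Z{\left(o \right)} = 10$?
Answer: $- \frac{24881}{7145} \approx -3.4823$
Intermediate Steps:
$H{\left(h \right)} = \frac{1}{10 + h}$ ($H{\left(h \right)} = \frac{1}{h + 10} = \frac{1}{10 + h}$)
$H{\left(-15 \right)} + \frac{46904}{-14290} = \frac{1}{10 - 15} + \frac{46904}{-14290} = \frac{1}{-5} + 46904 \left(- \frac{1}{14290}\right) = - \frac{1}{5} - \frac{23452}{7145} = - \frac{24881}{7145}$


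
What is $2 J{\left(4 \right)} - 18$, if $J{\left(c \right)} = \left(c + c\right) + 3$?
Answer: $4$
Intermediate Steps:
$J{\left(c \right)} = 3 + 2 c$ ($J{\left(c \right)} = 2 c + 3 = 3 + 2 c$)
$2 J{\left(4 \right)} - 18 = 2 \left(3 + 2 \cdot 4\right) - 18 = 2 \left(3 + 8\right) - 18 = 2 \cdot 11 - 18 = 22 - 18 = 4$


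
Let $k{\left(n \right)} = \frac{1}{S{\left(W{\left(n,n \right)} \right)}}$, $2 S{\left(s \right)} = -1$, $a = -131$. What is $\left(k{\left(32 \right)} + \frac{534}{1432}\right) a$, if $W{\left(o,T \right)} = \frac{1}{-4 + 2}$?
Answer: $\frac{152615}{716} \approx 213.15$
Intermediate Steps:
$W{\left(o,T \right)} = - \frac{1}{2}$ ($W{\left(o,T \right)} = \frac{1}{-2} = - \frac{1}{2}$)
$S{\left(s \right)} = - \frac{1}{2}$ ($S{\left(s \right)} = \frac{1}{2} \left(-1\right) = - \frac{1}{2}$)
$k{\left(n \right)} = -2$ ($k{\left(n \right)} = \frac{1}{- \frac{1}{2}} = -2$)
$\left(k{\left(32 \right)} + \frac{534}{1432}\right) a = \left(-2 + \frac{534}{1432}\right) \left(-131\right) = \left(-2 + 534 \cdot \frac{1}{1432}\right) \left(-131\right) = \left(-2 + \frac{267}{716}\right) \left(-131\right) = \left(- \frac{1165}{716}\right) \left(-131\right) = \frac{152615}{716}$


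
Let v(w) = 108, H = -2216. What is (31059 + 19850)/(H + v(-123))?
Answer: -50909/2108 ≈ -24.150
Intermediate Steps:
(31059 + 19850)/(H + v(-123)) = (31059 + 19850)/(-2216 + 108) = 50909/(-2108) = 50909*(-1/2108) = -50909/2108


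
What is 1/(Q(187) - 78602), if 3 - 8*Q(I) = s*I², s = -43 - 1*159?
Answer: 8/6434925 ≈ 1.2432e-6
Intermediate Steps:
s = -202 (s = -43 - 159 = -202)
Q(I) = 3/8 + 101*I²/4 (Q(I) = 3/8 - (-101)*I²/4 = 3/8 + 101*I²/4)
1/(Q(187) - 78602) = 1/((3/8 + (101/4)*187²) - 78602) = 1/((3/8 + (101/4)*34969) - 78602) = 1/((3/8 + 3531869/4) - 78602) = 1/(7063741/8 - 78602) = 1/(6434925/8) = 8/6434925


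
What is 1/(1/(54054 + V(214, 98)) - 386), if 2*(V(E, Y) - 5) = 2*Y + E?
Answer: -54264/20945903 ≈ -0.0025907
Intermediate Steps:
V(E, Y) = 5 + Y + E/2 (V(E, Y) = 5 + (2*Y + E)/2 = 5 + (E + 2*Y)/2 = 5 + (Y + E/2) = 5 + Y + E/2)
1/(1/(54054 + V(214, 98)) - 386) = 1/(1/(54054 + (5 + 98 + (1/2)*214)) - 386) = 1/(1/(54054 + (5 + 98 + 107)) - 386) = 1/(1/(54054 + 210) - 386) = 1/(1/54264 - 386) = 1/(-20945903/54264) = -54264/20945903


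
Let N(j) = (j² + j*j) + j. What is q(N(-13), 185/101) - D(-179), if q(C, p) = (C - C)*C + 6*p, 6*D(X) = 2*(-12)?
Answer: 1514/101 ≈ 14.990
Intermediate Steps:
D(X) = -4 (D(X) = (2*(-12))/6 = (⅙)*(-24) = -4)
N(j) = j + 2*j² (N(j) = (j² + j²) + j = 2*j² + j = j + 2*j²)
q(C, p) = 6*p (q(C, p) = 0*C + 6*p = 0 + 6*p = 6*p)
q(N(-13), 185/101) - D(-179) = 6*(185/101) - 1*(-4) = 6*(185*(1/101)) + 4 = 6*(185/101) + 4 = 1110/101 + 4 = 1514/101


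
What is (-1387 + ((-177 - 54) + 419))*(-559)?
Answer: 670241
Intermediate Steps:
(-1387 + ((-177 - 54) + 419))*(-559) = (-1387 + (-231 + 419))*(-559) = (-1387 + 188)*(-559) = -1199*(-559) = 670241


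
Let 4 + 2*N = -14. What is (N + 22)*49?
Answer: 637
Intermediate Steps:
N = -9 (N = -2 + (1/2)*(-14) = -2 - 7 = -9)
(N + 22)*49 = (-9 + 22)*49 = 13*49 = 637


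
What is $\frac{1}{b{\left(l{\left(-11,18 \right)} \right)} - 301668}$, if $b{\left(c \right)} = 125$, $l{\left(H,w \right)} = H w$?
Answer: $- \frac{1}{301543} \approx -3.3163 \cdot 10^{-6}$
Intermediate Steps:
$\frac{1}{b{\left(l{\left(-11,18 \right)} \right)} - 301668} = \frac{1}{125 - 301668} = \frac{1}{-301543} = - \frac{1}{301543}$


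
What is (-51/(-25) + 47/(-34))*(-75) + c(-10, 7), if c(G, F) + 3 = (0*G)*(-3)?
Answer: -1779/34 ≈ -52.324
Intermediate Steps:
c(G, F) = -3 (c(G, F) = -3 + (0*G)*(-3) = -3 + 0*(-3) = -3 + 0 = -3)
(-51/(-25) + 47/(-34))*(-75) + c(-10, 7) = (-51/(-25) + 47/(-34))*(-75) - 3 = (-51*(-1/25) + 47*(-1/34))*(-75) - 3 = (51/25 - 47/34)*(-75) - 3 = (559/850)*(-75) - 3 = -1677/34 - 3 = -1779/34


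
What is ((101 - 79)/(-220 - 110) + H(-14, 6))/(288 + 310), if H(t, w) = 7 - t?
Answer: 157/4485 ≈ 0.035006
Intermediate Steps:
((101 - 79)/(-220 - 110) + H(-14, 6))/(288 + 310) = ((101 - 79)/(-220 - 110) + (7 - 1*(-14)))/(288 + 310) = (22/(-330) + (7 + 14))/598 = (22*(-1/330) + 21)/598 = (-1/15 + 21)/598 = (1/598)*(314/15) = 157/4485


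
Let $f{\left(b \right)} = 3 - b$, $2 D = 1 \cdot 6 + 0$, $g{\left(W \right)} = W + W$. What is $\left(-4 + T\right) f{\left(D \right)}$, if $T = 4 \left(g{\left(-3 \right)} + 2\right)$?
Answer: $0$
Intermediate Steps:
$g{\left(W \right)} = 2 W$
$D = 3$ ($D = \frac{1 \cdot 6 + 0}{2} = \frac{6 + 0}{2} = \frac{1}{2} \cdot 6 = 3$)
$T = -16$ ($T = 4 \left(2 \left(-3\right) + 2\right) = 4 \left(-6 + 2\right) = 4 \left(-4\right) = -16$)
$\left(-4 + T\right) f{\left(D \right)} = \left(-4 - 16\right) \left(3 - 3\right) = - 20 \left(3 - 3\right) = \left(-20\right) 0 = 0$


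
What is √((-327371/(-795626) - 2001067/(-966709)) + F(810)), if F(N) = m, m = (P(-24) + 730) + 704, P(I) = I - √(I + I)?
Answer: √(835588026144906249760022114 - 2366298065937000553790224*I*√3)/769138814834 ≈ 37.583 - 0.092172*I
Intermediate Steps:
P(I) = I - √2*√I (P(I) = I - √(2*I) = I - √2*√I)
m = 1410 - 4*I*√3 (m = ((-24 - √2*√(-24)) + 730) + 704 = ((-24 - √2*2*I*√6) + 730) + 704 = ((-24 - 4*I*√3) + 730) + 704 = (706 - 4*I*√3) + 704 = 1410 - 4*I*√3 ≈ 1410.0 - 6.9282*I)
F(N) = 1410 - 4*I*√3
√((-327371/(-795626) - 2001067/(-966709)) + F(810)) = √((-327371/(-795626) - 2001067/(-966709)) + (1410 - 4*I*√3)) = √((-327371*(-1/795626) - 2001067*(-1/966709)) + (1410 - 4*I*√3)) = √((327371/795626 + 2001067/966709) + (1410 - 4*I*√3)) = √(1908573424981/769138814834 + (1410 - 4*I*√3)) = √(1086394302340921/769138814834 - 4*I*√3)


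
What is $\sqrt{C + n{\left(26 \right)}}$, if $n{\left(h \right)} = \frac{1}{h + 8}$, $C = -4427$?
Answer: $\frac{i \sqrt{5117578}}{34} \approx 66.536 i$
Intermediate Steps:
$n{\left(h \right)} = \frac{1}{8 + h}$
$\sqrt{C + n{\left(26 \right)}} = \sqrt{-4427 + \frac{1}{8 + 26}} = \sqrt{-4427 + \frac{1}{34}} = \sqrt{- \frac{150517}{34}} = \frac{i \sqrt{5117578}}{34}$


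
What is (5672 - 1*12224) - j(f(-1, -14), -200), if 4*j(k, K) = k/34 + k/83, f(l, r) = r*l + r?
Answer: -6552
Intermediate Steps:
f(l, r) = r + l*r (f(l, r) = l*r + r = r + l*r)
j(k, K) = 117*k/11288 (j(k, K) = (k/34 + k/83)/4 = (117*k/2822)/4 = 117*k/11288)
(5672 - 1*12224) - j(f(-1, -14), -200) = (5672 - 1*12224) - 117*(-14*(1 - 1))/11288 = (5672 - 12224) - 117*(-14*0)/11288 = -6552 - 117*0/11288 = -6552 - 1*0 = -6552 + 0 = -6552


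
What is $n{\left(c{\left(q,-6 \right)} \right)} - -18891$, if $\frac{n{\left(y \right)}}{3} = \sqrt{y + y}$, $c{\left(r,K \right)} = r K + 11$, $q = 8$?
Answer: $18891 + 3 i \sqrt{74} \approx 18891.0 + 25.807 i$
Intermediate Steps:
$c{\left(r,K \right)} = 11 + K r$ ($c{\left(r,K \right)} = K r + 11 = 11 + K r$)
$n{\left(y \right)} = 3 \sqrt{2} \sqrt{y}$ ($n{\left(y \right)} = 3 \sqrt{y + y} = 3 \sqrt{2 y} = 3 \sqrt{2} \sqrt{y}$)
$n{\left(c{\left(q,-6 \right)} \right)} - -18891 = 3 \sqrt{2} \sqrt{11 - 48} - -18891 = 3 \sqrt{2} \sqrt{11 - 48} + 18891 = 3 \sqrt{2} \sqrt{-37} + 18891 = 3 \sqrt{2} i \sqrt{37} + 18891 = 3 i \sqrt{74} + 18891 = 18891 + 3 i \sqrt{74}$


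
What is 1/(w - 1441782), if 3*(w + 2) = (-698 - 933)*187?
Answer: -3/4630349 ≈ -6.4790e-7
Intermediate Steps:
w = -305003/3 (w = -2 + ((-698 - 933)*187)/3 = -2 + (-1631*187)/3 = -2 + (⅓)*(-304997) = -2 - 304997/3 = -305003/3 ≈ -1.0167e+5)
1/(w - 1441782) = 1/(-305003/3 - 1441782) = 1/(-4630349/3) = -3/4630349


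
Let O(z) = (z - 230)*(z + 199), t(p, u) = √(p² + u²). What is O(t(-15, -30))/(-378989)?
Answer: 44645/378989 + 465*√5/378989 ≈ 0.12054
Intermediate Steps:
O(z) = (-230 + z)*(199 + z)
O(t(-15, -30))/(-378989) = (-45770 + (√((-15)² + (-30)²))² - 31*√((-15)² + (-30)²))/(-378989) = (-45770 + (√(225 + 900))² - 31*√(225 + 900))*(-1/378989) = (-45770 + (√1125)² - 465*√5)*(-1/378989) = (-45770 + (15*√5)² - 465*√5)*(-1/378989) = (-45770 + 1125 - 465*√5)*(-1/378989) = (-44645 - 465*√5)*(-1/378989) = 44645/378989 + 465*√5/378989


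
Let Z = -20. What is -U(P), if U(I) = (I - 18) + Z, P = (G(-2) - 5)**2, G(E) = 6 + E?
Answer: 37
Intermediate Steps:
P = 1 (P = ((6 - 2) - 5)**2 = (4 - 5)**2 = (-1)**2 = 1)
U(I) = -38 + I (U(I) = (I - 18) - 20 = (-18 + I) - 20 = -38 + I)
-U(P) = -(-38 + 1) = -1*(-37) = 37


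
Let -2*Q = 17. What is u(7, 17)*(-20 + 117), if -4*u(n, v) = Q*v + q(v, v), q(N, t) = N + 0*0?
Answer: 24735/8 ≈ 3091.9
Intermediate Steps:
Q = -17/2 (Q = -½*17 = -17/2 ≈ -8.5000)
q(N, t) = N (q(N, t) = N + 0 = N)
u(n, v) = 15*v/8 (u(n, v) = -(-17*v/2 + v)/4 = -(-15)*v/8 = 15*v/8)
u(7, 17)*(-20 + 117) = ((15/8)*17)*(-20 + 117) = (255/8)*97 = 24735/8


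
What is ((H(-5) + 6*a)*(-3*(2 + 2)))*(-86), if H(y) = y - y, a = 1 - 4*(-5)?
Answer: 130032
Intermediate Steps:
a = 21 (a = 1 + 20 = 21)
H(y) = 0
((H(-5) + 6*a)*(-3*(2 + 2)))*(-86) = ((0 + 6*21)*(-3*(2 + 2)))*(-86) = ((0 + 126)*(-3*4))*(-86) = (126*(-12))*(-86) = -1512*(-86) = 130032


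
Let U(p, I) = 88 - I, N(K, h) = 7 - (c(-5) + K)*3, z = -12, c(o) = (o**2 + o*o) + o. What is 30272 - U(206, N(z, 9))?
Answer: 30092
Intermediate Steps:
c(o) = o + 2*o**2 (c(o) = (o**2 + o**2) + o = 2*o**2 + o = o + 2*o**2)
N(K, h) = -128 - 3*K (N(K, h) = 7 - (-5*(1 + 2*(-5)) + K)*3 = 7 - (-5*(1 - 10) + K)*3 = 7 - (-5*(-9) + K)*3 = 7 - (45 + K)*3 = 7 - (135 + 3*K) = 7 + (-135 - 3*K) = -128 - 3*K)
30272 - U(206, N(z, 9)) = 30272 - (88 - (-128 - 3*(-12))) = 30272 - (88 - (-128 + 36)) = 30272 - (88 - 1*(-92)) = 30272 - (88 + 92) = 30272 - 1*180 = 30272 - 180 = 30092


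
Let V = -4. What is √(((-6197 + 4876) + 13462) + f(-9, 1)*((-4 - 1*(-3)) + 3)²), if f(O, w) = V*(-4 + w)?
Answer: √12189 ≈ 110.40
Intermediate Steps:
f(O, w) = 16 - 4*w (f(O, w) = -4*(-4 + w) = 16 - 4*w)
√(((-6197 + 4876) + 13462) + f(-9, 1)*((-4 - 1*(-3)) + 3)²) = √(((-6197 + 4876) + 13462) + (16 - 4*1)*((-4 - 1*(-3)) + 3)²) = √((-1321 + 13462) + (16 - 4)*((-4 + 3) + 3)²) = √(12141 + 12*(-1 + 3)²) = √(12141 + 12*2²) = √(12141 + 12*4) = √(12141 + 48) = √12189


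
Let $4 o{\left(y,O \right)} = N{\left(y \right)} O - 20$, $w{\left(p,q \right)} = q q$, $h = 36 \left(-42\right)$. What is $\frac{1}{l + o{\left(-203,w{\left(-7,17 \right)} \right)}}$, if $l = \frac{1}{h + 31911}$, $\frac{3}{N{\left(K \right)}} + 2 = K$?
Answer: $- \frac{24927180}{150991013} \approx -0.16509$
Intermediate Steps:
$h = -1512$
$N{\left(K \right)} = \frac{3}{-2 + K}$
$w{\left(p,q \right)} = q^{2}$
$o{\left(y,O \right)} = -5 + \frac{3 O}{4 \left(-2 + y\right)}$ ($o{\left(y,O \right)} = \frac{\frac{3}{-2 + y} O - 20}{4} = \frac{\frac{3 O}{-2 + y} - 20}{4} = \frac{-20 + \frac{3 O}{-2 + y}}{4} = -5 + \frac{3 O}{4 \left(-2 + y\right)}$)
$l = \frac{1}{30399}$ ($l = \frac{1}{-1512 + 31911} = \frac{1}{30399} \approx 3.2896 \cdot 10^{-5}$)
$\frac{1}{l + o{\left(-203,w{\left(-7,17 \right)} \right)}} = \frac{1}{\frac{1}{30399} + \frac{40 - -4060 + 3 \cdot 17^{2}}{4 \left(-2 - 203\right)}} = \frac{1}{\frac{1}{30399} + \frac{40 + 4060 + 3 \cdot 289}{4 \left(-205\right)}} = \frac{1}{\frac{1}{30399} + \frac{1}{4} \left(- \frac{1}{205}\right) \left(40 + 4060 + 867\right)} = \frac{1}{\frac{1}{30399} + \frac{1}{4} \left(- \frac{1}{205}\right) 4967} = \frac{1}{\frac{1}{30399} - \frac{4967}{820}} = \frac{1}{- \frac{150991013}{24927180}} = - \frac{24927180}{150991013}$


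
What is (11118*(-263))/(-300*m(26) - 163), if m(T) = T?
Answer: 2924034/7963 ≈ 367.20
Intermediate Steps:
(11118*(-263))/(-300*m(26) - 163) = (11118*(-263))/(-300*26 - 163) = -2924034/(-7800 - 163) = -2924034/(-7963) = -2924034*(-1/7963) = 2924034/7963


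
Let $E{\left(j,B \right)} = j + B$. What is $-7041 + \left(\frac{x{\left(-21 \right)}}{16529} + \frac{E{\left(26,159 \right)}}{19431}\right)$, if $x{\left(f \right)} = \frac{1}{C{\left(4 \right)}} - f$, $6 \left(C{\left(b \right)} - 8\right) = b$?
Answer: $- \frac{58796132194825}{8350549974} \approx -7041.0$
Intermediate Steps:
$C{\left(b \right)} = 8 + \frac{b}{6}$
$E{\left(j,B \right)} = B + j$
$x{\left(f \right)} = \frac{3}{26} - f$ ($x{\left(f \right)} = \frac{1}{8 + \frac{1}{6} \cdot 4} - f = \frac{1}{8 + \frac{2}{3}} - f = \frac{1}{\frac{26}{3}} - f = \frac{3}{26} - f$)
$-7041 + \left(\frac{x{\left(-21 \right)}}{16529} + \frac{E{\left(26,159 \right)}}{19431}\right) = -7041 + \left(\frac{\frac{3}{26} - -21}{16529} + \frac{159 + 26}{19431}\right) = -7041 + \left(\left(\frac{3}{26} + 21\right) \frac{1}{16529} + 185 \cdot \frac{1}{19431}\right) = -7041 + \left(\frac{549}{26} \cdot \frac{1}{16529} + \frac{185}{19431}\right) = -7041 + \left(\frac{549}{429754} + \frac{185}{19431}\right) = -7041 + \frac{90172109}{8350549974} = - \frac{58796132194825}{8350549974}$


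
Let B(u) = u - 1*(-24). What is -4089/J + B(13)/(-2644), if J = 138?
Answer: -1802737/60812 ≈ -29.644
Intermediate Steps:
B(u) = 24 + u (B(u) = u + 24 = 24 + u)
-4089/J + B(13)/(-2644) = -4089/138 + (24 + 13)/(-2644) = -4089*1/138 + 37*(-1/2644) = -1363/46 - 37/2644 = -1802737/60812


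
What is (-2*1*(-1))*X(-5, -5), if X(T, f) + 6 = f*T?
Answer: 38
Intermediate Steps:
X(T, f) = -6 + T*f (X(T, f) = -6 + f*T = -6 + T*f)
(-2*1*(-1))*X(-5, -5) = (-2*1*(-1))*(-6 - 5*(-5)) = (-2*(-1))*(-6 + 25) = 2*19 = 38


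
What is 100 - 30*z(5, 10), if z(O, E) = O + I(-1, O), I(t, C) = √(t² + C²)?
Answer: -50 - 30*√26 ≈ -202.97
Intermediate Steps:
I(t, C) = √(C² + t²)
z(O, E) = O + √(1 + O²) (z(O, E) = O + √(O² + (-1)²) = O + √(O² + 1) = O + √(1 + O²))
100 - 30*z(5, 10) = 100 - 30*(5 + √(1 + 5²)) = 100 - 30*(5 + √(1 + 25)) = 100 - 30*(5 + √26) = 100 + (-150 - 30*√26) = -50 - 30*√26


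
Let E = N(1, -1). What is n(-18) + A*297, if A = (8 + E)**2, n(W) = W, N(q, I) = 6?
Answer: 58194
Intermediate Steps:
E = 6
A = 196 (A = (8 + 6)**2 = 14**2 = 196)
n(-18) + A*297 = -18 + 196*297 = -18 + 58212 = 58194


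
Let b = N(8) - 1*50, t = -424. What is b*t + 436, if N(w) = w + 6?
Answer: 15700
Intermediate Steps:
N(w) = 6 + w
b = -36 (b = (6 + 8) - 1*50 = 14 - 50 = -36)
b*t + 436 = -36*(-424) + 436 = 15264 + 436 = 15700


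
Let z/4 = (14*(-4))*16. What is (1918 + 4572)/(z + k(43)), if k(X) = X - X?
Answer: -3245/1792 ≈ -1.8108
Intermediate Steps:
k(X) = 0
z = -3584 (z = 4*((14*(-4))*16) = 4*(-56*16) = 4*(-896) = -3584)
(1918 + 4572)/(z + k(43)) = (1918 + 4572)/(-3584 + 0) = 6490/(-3584) = 6490*(-1/3584) = -3245/1792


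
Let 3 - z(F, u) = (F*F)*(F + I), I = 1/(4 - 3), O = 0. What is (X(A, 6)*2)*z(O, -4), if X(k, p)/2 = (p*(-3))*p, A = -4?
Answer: -1296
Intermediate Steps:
I = 1 (I = 1/1 = 1)
X(k, p) = -6*p**2 (X(k, p) = 2*((p*(-3))*p) = 2*((-3*p)*p) = 2*(-3*p**2) = -6*p**2)
z(F, u) = 3 - F**2*(1 + F) (z(F, u) = 3 - F*F*(F + 1) = 3 - F**2*(1 + F))
(X(A, 6)*2)*z(O, -4) = (-6*6**2*2)*(3 - 1*0**2 - 1*0**3) = (-6*36*2)*(3 - 1*0 - 1*0) = (-216*2)*(3 + 0 + 0) = -432*3 = -1296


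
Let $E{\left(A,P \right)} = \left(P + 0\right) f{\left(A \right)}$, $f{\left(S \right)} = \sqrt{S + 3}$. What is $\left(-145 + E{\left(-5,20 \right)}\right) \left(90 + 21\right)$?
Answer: $-16095 + 2220 i \sqrt{2} \approx -16095.0 + 3139.6 i$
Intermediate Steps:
$f{\left(S \right)} = \sqrt{3 + S}$
$E{\left(A,P \right)} = P \sqrt{3 + A}$ ($E{\left(A,P \right)} = \left(P + 0\right) \sqrt{3 + A} = P \sqrt{3 + A}$)
$\left(-145 + E{\left(-5,20 \right)}\right) \left(90 + 21\right) = \left(-145 + 20 \sqrt{3 - 5}\right) \left(90 + 21\right) = \left(-145 + 20 \sqrt{-2}\right) 111 = \left(-145 + 20 i \sqrt{2}\right) 111 = -16095 + 2220 i \sqrt{2}$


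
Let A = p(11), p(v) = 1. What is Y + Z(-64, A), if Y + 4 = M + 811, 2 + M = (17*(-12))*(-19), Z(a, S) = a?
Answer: 4617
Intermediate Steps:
A = 1
M = 3874 (M = -2 + (17*(-12))*(-19) = -2 - 204*(-19) = -2 + 3876 = 3874)
Y = 4681 (Y = -4 + (3874 + 811) = -4 + 4685 = 4681)
Y + Z(-64, A) = 4681 - 64 = 4617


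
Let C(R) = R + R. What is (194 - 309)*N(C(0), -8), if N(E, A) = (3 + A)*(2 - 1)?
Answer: 575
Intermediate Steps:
C(R) = 2*R
N(E, A) = 3 + A (N(E, A) = (3 + A)*1 = 3 + A)
(194 - 309)*N(C(0), -8) = (194 - 309)*(3 - 8) = -115*(-5) = 575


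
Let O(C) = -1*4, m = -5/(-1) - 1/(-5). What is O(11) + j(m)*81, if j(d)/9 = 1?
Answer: 725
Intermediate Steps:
m = 26/5 (m = -5*(-1) - 1*(-1/5) = 5 + 1/5 = 26/5 ≈ 5.2000)
j(d) = 9 (j(d) = 9*1 = 9)
O(C) = -4
O(11) + j(m)*81 = -4 + 9*81 = -4 + 729 = 725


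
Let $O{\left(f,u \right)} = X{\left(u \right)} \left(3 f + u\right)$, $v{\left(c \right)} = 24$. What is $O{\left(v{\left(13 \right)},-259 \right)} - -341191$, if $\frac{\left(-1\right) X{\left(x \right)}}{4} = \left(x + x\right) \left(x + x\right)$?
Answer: $201047543$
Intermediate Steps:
$X{\left(x \right)} = - 16 x^{2}$ ($X{\left(x \right)} = - 4 \left(x + x\right) \left(x + x\right) = - 4 \cdot 2 x 2 x = - 4 \cdot 4 x^{2} = - 16 x^{2}$)
$O{\left(f,u \right)} = - 16 u^{2} \left(u + 3 f\right)$ ($O{\left(f,u \right)} = - 16 u^{2} \left(3 f + u\right) = - 16 u^{2} \left(u + 3 f\right)$)
$O{\left(v{\left(13 \right)},-259 \right)} - -341191 = 16 \left(-259\right)^{2} \left(\left(-1\right) \left(-259\right) - 72\right) - -341191 = 16 \cdot 67081 \left(259 - 72\right) + 341191 = 16 \cdot 67081 \cdot 187 + 341191 = 200706352 + 341191 = 201047543$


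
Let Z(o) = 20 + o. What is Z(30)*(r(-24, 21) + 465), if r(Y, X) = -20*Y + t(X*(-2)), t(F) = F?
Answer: 45150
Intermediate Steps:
r(Y, X) = -20*Y - 2*X (r(Y, X) = -20*Y + X*(-2) = -20*Y - 2*X)
Z(30)*(r(-24, 21) + 465) = (20 + 30)*((-20*(-24) - 2*21) + 465) = 50*((480 - 42) + 465) = 50*(438 + 465) = 50*903 = 45150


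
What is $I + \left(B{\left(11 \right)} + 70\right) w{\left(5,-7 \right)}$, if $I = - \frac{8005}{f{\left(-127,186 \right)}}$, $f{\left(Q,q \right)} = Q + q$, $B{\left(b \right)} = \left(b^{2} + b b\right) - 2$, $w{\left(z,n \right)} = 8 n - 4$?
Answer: $- \frac{1105405}{59} \approx -18736.0$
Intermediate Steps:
$w{\left(z,n \right)} = -4 + 8 n$
$B{\left(b \right)} = -2 + 2 b^{2}$ ($B{\left(b \right)} = \left(b^{2} + b^{2}\right) - 2 = 2 b^{2} - 2 = -2 + 2 b^{2}$)
$I = - \frac{8005}{59}$ ($I = - \frac{8005}{-127 + 186} = - \frac{8005}{59} \approx -135.68$)
$I + \left(B{\left(11 \right)} + 70\right) w{\left(5,-7 \right)} = - \frac{8005}{59} + \left(\left(-2 + 2 \cdot 11^{2}\right) + 70\right) \left(-4 + 8 \left(-7\right)\right) = - \frac{8005}{59} + \left(\left(-2 + 2 \cdot 121\right) + 70\right) \left(-4 - 56\right) = - \frac{8005}{59} + \left(\left(-2 + 242\right) + 70\right) \left(-60\right) = - \frac{8005}{59} + \left(240 + 70\right) \left(-60\right) = - \frac{8005}{59} + 310 \left(-60\right) = - \frac{8005}{59} - 18600 = - \frac{1105405}{59}$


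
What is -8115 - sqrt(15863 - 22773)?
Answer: -8115 - I*sqrt(6910) ≈ -8115.0 - 83.126*I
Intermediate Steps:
-8115 - sqrt(15863 - 22773) = -8115 - sqrt(-6910) = -8115 - I*sqrt(6910)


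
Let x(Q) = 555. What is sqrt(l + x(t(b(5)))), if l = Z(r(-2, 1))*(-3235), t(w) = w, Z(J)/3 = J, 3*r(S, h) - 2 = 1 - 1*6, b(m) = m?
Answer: 6*sqrt(285) ≈ 101.29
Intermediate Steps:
r(S, h) = -1 (r(S, h) = 2/3 + (1 - 1*6)/3 = 2/3 + (1 - 6)/3 = 2/3 + (1/3)*(-5) = 2/3 - 5/3 = -1)
Z(J) = 3*J
l = 9705 (l = (3*(-1))*(-3235) = -3*(-3235) = 9705)
sqrt(l + x(t(b(5)))) = sqrt(9705 + 555) = sqrt(10260) = 6*sqrt(285)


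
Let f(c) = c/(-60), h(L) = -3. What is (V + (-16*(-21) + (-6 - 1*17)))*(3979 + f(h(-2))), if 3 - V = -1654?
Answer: 15677457/2 ≈ 7.8387e+6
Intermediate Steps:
V = 1657 (V = 3 - 1*(-1654) = 3 + 1654 = 1657)
f(c) = -c/60 (f(c) = c*(-1/60) = -c/60)
(V + (-16*(-21) + (-6 - 1*17)))*(3979 + f(h(-2))) = (1657 + (-16*(-21) + (-6 - 1*17)))*(3979 - 1/60*(-3)) = (1657 + (336 + (-6 - 17)))*(3979 + 1/20) = (1657 + (336 - 23))*(79581/20) = (1657 + 313)*(79581/20) = 1970*(79581/20) = 15677457/2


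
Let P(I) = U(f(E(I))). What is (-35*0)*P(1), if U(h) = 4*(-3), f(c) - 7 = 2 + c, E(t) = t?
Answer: 0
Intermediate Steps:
f(c) = 9 + c (f(c) = 7 + (2 + c) = 9 + c)
U(h) = -12
P(I) = -12
(-35*0)*P(1) = -35*0*(-12) = 0*(-12) = 0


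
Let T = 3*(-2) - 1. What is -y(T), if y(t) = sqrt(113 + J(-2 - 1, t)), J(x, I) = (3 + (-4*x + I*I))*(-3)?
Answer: -I*sqrt(79) ≈ -8.8882*I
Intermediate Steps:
T = -7 (T = -6 - 1 = -7)
J(x, I) = -9 - 3*I**2 + 12*x (J(x, I) = (3 + (-4*x + I**2))*(-3) = (3 + (I**2 - 4*x))*(-3) = (3 + I**2 - 4*x)*(-3) = -9 - 3*I**2 + 12*x)
y(t) = sqrt(68 - 3*t**2) (y(t) = sqrt(113 + (-9 - 3*t**2 + 12*(-2 - 1))) = sqrt(113 + (-9 - 3*t**2 + 12*(-3))) = sqrt(113 + (-9 - 3*t**2 - 36)) = sqrt(113 + (-45 - 3*t**2)) = sqrt(68 - 3*t**2))
-y(T) = -sqrt(68 - 3*(-7)**2) = -sqrt(68 - 3*49) = -sqrt(68 - 147) = -sqrt(-79) = -I*sqrt(79)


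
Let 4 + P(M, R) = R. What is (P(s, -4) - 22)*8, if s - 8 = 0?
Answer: -240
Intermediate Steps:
s = 8 (s = 8 + 0 = 8)
P(M, R) = -4 + R
(P(s, -4) - 22)*8 = ((-4 - 4) - 22)*8 = (-8 - 22)*8 = -30*8 = -240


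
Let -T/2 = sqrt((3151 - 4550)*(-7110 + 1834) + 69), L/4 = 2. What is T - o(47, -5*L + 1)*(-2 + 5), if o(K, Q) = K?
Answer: -141 - 2*sqrt(7381193) ≈ -5574.7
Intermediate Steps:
L = 8 (L = 4*2 = 8)
T = -2*sqrt(7381193) (T = -2*sqrt((3151 - 4550)*(-7110 + 1834) + 69) = -2*sqrt(-1399*(-5276) + 69) = -2*sqrt(7381124 + 69) = -2*sqrt(7381193) ≈ -5433.7)
T - o(47, -5*L + 1)*(-2 + 5) = -2*sqrt(7381193) - 47*(-2 + 5) = -2*sqrt(7381193) - 47*3 = -2*sqrt(7381193) - 1*141 = -2*sqrt(7381193) - 141 = -141 - 2*sqrt(7381193)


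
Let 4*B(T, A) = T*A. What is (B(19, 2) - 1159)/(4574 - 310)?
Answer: -2299/8528 ≈ -0.26958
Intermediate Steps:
B(T, A) = A*T/4 (B(T, A) = (T*A)/4 = (A*T)/4 = A*T/4)
(B(19, 2) - 1159)/(4574 - 310) = ((¼)*2*19 - 1159)/(4574 - 310) = (19/2 - 1159)/4264 = -2299/2*1/4264 = -2299/8528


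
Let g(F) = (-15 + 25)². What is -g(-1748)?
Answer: -100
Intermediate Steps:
g(F) = 100 (g(F) = 10² = 100)
-g(-1748) = -1*100 = -100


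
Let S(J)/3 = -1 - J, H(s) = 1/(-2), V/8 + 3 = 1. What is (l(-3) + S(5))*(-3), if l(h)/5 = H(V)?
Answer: 123/2 ≈ 61.500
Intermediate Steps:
V = -16 (V = -24 + 8*1 = -24 + 8 = -16)
H(s) = -½
l(h) = -5/2 (l(h) = 5*(-½) = -5/2)
S(J) = -3 - 3*J (S(J) = 3*(-1 - J) = -3 - 3*J)
(l(-3) + S(5))*(-3) = (-5/2 + (-3 - 3*5))*(-3) = (-5/2 + (-3 - 15))*(-3) = (-5/2 - 18)*(-3) = -41/2*(-3) = 123/2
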